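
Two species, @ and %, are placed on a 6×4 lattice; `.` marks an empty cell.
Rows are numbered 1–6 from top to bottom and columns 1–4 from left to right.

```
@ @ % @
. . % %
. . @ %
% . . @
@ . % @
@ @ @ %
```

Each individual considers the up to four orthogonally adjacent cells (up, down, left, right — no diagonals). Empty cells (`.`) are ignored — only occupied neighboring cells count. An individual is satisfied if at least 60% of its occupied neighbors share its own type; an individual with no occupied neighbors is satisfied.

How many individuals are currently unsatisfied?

12

Row 1: (1,1)@ 1/1 ✓ · (1,2)@ 1/2 ✗ · (1,3)% 1/3 ✗ · (1,4)@ 0/2 ✗
Row 2: (2,3)% 2/3 ✓ · (2,4)% 2/3 ✓
Row 3: (3,3)@ 0/2 ✗ · (3,4)% 1/3 ✗
Row 4: (4,1)% 0/1 ✗ · (4,4)@ 1/2 ✗
Row 5: (5,1)@ 1/2 ✗ · (5,3)% 0/2 ✗ · (5,4)@ 1/3 ✗
Row 6: (6,1)@ 2/2 ✓ · (6,2)@ 2/2 ✓ · (6,3)@ 1/3 ✗ · (6,4)% 0/2 ✗
Unsatisfied: (1,2), (1,3), (1,4), (3,3), (3,4), (4,1), (4,4), (5,1), (5,3), (5,4), (6,3), (6,4) — 12 in total.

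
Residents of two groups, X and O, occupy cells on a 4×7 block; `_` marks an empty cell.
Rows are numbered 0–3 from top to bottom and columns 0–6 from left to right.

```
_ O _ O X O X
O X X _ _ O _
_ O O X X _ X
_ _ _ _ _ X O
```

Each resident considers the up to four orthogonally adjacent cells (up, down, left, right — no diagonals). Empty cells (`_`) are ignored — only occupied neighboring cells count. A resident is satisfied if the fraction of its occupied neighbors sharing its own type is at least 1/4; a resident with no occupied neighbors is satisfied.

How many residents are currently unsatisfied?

8

Row 0: (0,1)O 0/1 not · (0,3)O 0/1 not · (0,4)X 0/2 not · (0,5)O 1/3 satisfied · (0,6)X 0/1 not
Row 1: (1,0)O 0/1 not · (1,1)X 1/4 satisfied · (1,2)X 1/2 satisfied · (1,5)O 1/1 satisfied
Row 2: (2,1)O 1/2 satisfied · (2,2)O 1/3 satisfied · (2,3)X 1/2 satisfied · (2,4)X 1/1 satisfied · (2,6)X 0/1 not
Row 3: (3,5)X 0/1 not · (3,6)O 0/2 not
Unsatisfied: (0,1), (0,3), (0,4), (0,6), (1,0), (2,6), (3,5), (3,6) — 8 in total.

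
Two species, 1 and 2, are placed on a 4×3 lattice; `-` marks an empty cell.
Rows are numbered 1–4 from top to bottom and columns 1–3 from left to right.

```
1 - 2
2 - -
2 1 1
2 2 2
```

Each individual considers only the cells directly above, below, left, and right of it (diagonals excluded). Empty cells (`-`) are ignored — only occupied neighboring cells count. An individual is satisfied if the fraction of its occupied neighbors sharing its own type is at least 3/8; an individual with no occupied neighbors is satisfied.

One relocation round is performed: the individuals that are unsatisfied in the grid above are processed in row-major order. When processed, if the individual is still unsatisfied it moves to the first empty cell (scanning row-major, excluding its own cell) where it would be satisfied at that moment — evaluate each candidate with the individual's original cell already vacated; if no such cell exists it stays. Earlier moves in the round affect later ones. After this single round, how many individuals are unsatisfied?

0

Initially unsatisfied (in order): (1,1), (3,2).
  (1,1) → (2,2).
  (3,2): now satisfied by earlier moves; stays.
Resulting grid:
- - 2
2 1 -
2 1 1
2 2 2
All satisfied now.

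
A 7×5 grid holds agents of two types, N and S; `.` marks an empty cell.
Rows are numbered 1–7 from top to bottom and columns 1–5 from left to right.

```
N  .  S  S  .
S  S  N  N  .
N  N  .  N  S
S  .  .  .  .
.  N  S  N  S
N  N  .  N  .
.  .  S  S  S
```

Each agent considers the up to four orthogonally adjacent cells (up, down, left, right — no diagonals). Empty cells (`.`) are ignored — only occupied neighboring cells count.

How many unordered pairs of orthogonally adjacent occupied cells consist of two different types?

12

Scan each occupied cell's neighbors to the right and below so each pair is counted once.
From row 1: 3 unlike of 4 pairs (running 3/4).
From row 2: 3 unlike of 6 pairs (running 6/10).
From row 3: 2 unlike of 3 pairs (running 8/13).
From row 5: 3 unlike of 5 pairs (running 11/18).
From row 6: 1 unlike of 2 pairs (running 12/20).
From row 7: 0 unlike of 2 pairs (running 12/22).
Total adjacent occupied pairs: 22; unlike-type pairs: 12.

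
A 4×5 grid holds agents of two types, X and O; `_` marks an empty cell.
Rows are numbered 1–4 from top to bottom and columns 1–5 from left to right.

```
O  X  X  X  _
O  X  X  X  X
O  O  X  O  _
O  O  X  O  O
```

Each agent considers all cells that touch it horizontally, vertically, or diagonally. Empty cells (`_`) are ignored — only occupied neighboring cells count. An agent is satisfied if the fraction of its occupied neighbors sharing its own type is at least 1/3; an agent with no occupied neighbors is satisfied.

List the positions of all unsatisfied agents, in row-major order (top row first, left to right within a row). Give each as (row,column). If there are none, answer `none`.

(1,1)O 1/3 satisfied
(1,2)X 3/5 satisfied
(1,3)X 5/5 satisfied
(1,4)X 4/4 satisfied
(2,1)O 3/5 satisfied
(2,2)X 4/8 satisfied
(2,3)X 6/8 satisfied
(2,4)X 5/6 satisfied
(2,5)X 2/3 satisfied
(3,1)O 4/5 satisfied
(3,2)O 4/8 satisfied
(3,3)X 4/8 satisfied
(3,4)O 2/7 not
(4,1)O 3/3 satisfied
(4,2)O 3/5 satisfied
(4,3)X 1/5 not
(4,4)O 2/4 satisfied
(4,5)O 2/2 satisfied

(3,4), (4,3)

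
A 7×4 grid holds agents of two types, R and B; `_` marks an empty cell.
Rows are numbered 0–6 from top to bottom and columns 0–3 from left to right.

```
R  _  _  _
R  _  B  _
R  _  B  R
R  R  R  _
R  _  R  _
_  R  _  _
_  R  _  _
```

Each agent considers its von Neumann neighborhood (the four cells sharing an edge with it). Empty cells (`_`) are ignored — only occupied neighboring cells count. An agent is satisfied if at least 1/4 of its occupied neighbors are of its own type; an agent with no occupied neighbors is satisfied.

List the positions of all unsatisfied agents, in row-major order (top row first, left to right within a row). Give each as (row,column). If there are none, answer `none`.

(2,3)

Row 0: (0,0)R 1/1 ✓
Row 1: (1,0)R 2/2 ✓ · (1,2)B 1/1 ✓
Row 2: (2,0)R 2/2 ✓ · (2,2)B 1/3 ✓ · (2,3)R 0/1 ✗
Row 3: (3,0)R 3/3 ✓ · (3,1)R 2/2 ✓ · (3,2)R 2/3 ✓
Row 4: (4,0)R 1/1 ✓ · (4,2)R 1/1 ✓
Row 5: (5,1)R 1/1 ✓
Row 6: (6,1)R 1/1 ✓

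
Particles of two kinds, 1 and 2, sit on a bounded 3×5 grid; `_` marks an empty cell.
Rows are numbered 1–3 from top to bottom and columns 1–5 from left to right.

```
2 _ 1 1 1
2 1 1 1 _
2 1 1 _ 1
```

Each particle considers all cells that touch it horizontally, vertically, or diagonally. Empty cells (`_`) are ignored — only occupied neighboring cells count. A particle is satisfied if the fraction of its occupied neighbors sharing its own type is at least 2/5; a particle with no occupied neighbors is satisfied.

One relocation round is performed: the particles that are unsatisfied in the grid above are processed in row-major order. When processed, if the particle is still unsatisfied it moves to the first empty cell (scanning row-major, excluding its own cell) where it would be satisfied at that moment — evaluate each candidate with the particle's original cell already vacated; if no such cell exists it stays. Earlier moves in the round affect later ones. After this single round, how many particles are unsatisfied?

0

Initially unsatisfied (in order): (3,1).
  (3,1) → (1,2).
Resulting grid:
2 2 1 1 1
2 1 1 1 _
_ 1 1 _ 1
All satisfied now.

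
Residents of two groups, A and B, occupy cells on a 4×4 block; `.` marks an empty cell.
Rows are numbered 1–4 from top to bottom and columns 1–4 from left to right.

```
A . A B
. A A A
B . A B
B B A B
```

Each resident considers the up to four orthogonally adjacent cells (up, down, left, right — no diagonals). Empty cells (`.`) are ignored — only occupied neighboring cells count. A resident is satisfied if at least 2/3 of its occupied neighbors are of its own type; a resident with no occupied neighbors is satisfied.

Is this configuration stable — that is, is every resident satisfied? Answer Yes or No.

Row 1: (1,1)A 0/0 satisfied · (1,3)A 1/2 not · (1,4)B 0/2 not
Row 2: (2,2)A 1/1 satisfied · (2,3)A 4/4 satisfied · (2,4)A 1/3 not
Row 3: (3,1)B 1/1 satisfied · (3,3)A 2/3 satisfied · (3,4)B 1/3 not
Row 4: (4,1)B 2/2 satisfied · (4,2)B 1/2 not · (4,3)A 1/3 not · (4,4)B 1/2 not
For instance (1,3) has only 1/2 same-type neighbors, below 2/3.

No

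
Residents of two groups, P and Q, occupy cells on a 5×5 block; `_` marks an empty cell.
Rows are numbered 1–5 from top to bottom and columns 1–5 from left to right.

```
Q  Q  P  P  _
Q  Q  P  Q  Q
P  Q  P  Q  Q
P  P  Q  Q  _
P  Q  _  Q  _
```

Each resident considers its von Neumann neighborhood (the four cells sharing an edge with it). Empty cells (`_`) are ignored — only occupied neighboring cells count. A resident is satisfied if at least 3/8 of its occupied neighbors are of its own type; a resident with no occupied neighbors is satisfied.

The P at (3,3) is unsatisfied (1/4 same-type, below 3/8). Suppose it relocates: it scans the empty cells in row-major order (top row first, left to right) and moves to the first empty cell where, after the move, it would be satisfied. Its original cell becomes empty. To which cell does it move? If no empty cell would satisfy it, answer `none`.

(1,5)

Vacating (3,3). Empty cells in order:
  (1,5): 1/2 same-type → satisfied — stop here.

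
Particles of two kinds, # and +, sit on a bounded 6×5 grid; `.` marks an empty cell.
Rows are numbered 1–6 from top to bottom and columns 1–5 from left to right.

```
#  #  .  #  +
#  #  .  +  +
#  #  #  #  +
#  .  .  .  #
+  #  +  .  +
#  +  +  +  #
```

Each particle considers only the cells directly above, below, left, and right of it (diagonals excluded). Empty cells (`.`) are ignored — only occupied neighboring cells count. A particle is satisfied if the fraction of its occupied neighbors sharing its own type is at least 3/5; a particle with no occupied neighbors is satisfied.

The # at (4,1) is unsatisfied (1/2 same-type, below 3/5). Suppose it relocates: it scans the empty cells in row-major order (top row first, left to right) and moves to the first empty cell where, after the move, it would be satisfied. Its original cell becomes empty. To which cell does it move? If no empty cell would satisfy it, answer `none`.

Vacating (4,1). Empty cells in order:
  (1,3): 2/2 same-type → satisfied — stop here.

(1,3)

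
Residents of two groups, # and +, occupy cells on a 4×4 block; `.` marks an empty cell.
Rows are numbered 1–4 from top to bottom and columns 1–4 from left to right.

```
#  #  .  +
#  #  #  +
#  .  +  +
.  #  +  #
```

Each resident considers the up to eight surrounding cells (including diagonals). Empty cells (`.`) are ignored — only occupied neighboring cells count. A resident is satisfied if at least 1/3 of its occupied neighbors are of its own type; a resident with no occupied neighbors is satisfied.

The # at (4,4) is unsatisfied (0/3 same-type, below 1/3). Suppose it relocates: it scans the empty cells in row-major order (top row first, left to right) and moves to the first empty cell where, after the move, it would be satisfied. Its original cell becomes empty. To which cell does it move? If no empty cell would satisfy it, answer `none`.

(1,3)

Vacating (4,4). Empty cells in order:
  (1,3): 3/5 same-type → satisfied — stop here.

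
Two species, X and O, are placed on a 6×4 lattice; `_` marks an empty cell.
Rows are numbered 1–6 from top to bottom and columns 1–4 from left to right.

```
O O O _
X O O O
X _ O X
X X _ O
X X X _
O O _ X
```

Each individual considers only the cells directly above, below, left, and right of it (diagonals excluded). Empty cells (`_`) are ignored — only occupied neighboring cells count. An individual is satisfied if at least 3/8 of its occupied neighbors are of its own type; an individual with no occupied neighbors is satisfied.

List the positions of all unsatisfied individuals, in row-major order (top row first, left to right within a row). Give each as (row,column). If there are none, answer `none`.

(2,1), (3,4), (4,4)

(1,1)O 1/2 satisfied
(1,2)O 3/3 satisfied
(1,3)O 2/2 satisfied
(2,1)X 1/3 not
(2,2)O 2/3 satisfied
(2,3)O 4/4 satisfied
(2,4)O 1/2 satisfied
(3,1)X 2/2 satisfied
(3,3)O 1/2 satisfied
(3,4)X 0/3 not
(4,1)X 3/3 satisfied
(4,2)X 2/2 satisfied
(4,4)O 0/1 not
(5,1)X 2/3 satisfied
(5,2)X 3/4 satisfied
(5,3)X 1/1 satisfied
(6,1)O 1/2 satisfied
(6,2)O 1/2 satisfied
(6,4)X 0/0 satisfied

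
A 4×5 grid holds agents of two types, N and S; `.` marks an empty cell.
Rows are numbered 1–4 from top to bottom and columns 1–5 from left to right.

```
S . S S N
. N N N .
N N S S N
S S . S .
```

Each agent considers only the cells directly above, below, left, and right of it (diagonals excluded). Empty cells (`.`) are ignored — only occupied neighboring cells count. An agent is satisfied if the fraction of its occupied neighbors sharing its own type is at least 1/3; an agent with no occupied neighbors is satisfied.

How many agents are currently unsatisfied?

Row 1: (1,1)S 0/0 satisfied · (1,3)S 1/2 satisfied · (1,4)S 1/3 satisfied · (1,5)N 0/1 not
Row 2: (2,2)N 2/2 satisfied · (2,3)N 2/4 satisfied · (2,4)N 1/3 satisfied
Row 3: (3,1)N 1/2 satisfied · (3,2)N 2/4 satisfied · (3,3)S 1/3 satisfied · (3,4)S 2/4 satisfied · (3,5)N 0/1 not
Row 4: (4,1)S 1/2 satisfied · (4,2)S 1/2 satisfied · (4,4)S 1/1 satisfied
Unsatisfied: (1,5), (3,5) — 2 in total.

2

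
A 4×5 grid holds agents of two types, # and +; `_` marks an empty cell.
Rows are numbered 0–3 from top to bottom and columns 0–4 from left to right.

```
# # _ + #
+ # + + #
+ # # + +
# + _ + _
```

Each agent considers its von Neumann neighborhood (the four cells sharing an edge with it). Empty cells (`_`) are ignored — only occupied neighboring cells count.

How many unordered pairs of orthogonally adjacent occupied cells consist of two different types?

Scan each occupied cell's neighbors to the right and below so each pair is counted once.
From row 0: 2 unlike of 6 pairs (running 2/6).
From row 1: 5 unlike of 9 pairs (running 7/15).
From row 2: 4 unlike of 7 pairs (running 11/22).
From row 3: 1 unlike of 1 pairs (running 12/23).
Total adjacent occupied pairs: 23; unlike-type pairs: 12.

12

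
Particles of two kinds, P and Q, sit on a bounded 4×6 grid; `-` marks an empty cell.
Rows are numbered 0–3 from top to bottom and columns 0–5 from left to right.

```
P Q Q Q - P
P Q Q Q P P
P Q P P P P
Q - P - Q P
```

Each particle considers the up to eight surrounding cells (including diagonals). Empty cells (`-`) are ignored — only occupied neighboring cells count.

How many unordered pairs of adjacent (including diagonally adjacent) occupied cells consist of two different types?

22

Scan each occupied cell's neighbors to the right and below (and the two forward diagonals) so each pair is counted once.
From row 0: 4 unlike of 16 pairs (running 4/16).
From row 1: 10 unlike of 21 pairs (running 14/37).
From row 2: 7 unlike of 15 pairs (running 21/52).
From row 3: 1 unlike of 1 pairs (running 22/53).
Total adjacent occupied pairs: 53; unlike-type pairs: 22.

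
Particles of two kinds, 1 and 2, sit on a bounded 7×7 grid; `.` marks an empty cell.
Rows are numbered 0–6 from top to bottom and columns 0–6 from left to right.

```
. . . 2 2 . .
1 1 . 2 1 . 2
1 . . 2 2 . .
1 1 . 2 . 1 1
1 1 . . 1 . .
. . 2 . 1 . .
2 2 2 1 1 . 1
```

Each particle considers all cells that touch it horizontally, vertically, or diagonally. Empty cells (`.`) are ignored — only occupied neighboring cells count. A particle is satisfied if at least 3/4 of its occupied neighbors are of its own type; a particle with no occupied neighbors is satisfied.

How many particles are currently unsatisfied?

Row 0: (0,3)2 2/3 ✗ · (0,4)2 2/3 ✗
Row 1: (1,0)1 2/2 ✓ · (1,1)1 2/2 ✓ · (1,3)2 4/5 ✓ · (1,4)1 0/5 ✗ · (1,6)2 0/0 ✓
Row 2: (2,0)1 4/4 ✓ · (2,3)2 3/4 ✓ · (2,4)2 3/5 ✗
Row 3: (3,0)1 4/4 ✓ · (3,1)1 4/4 ✓ · (3,3)2 2/3 ✗ · (3,5)1 2/3 ✗ · (3,6)1 1/1 ✓
Row 4: (4,0)1 3/3 ✓ · (4,1)1 3/4 ✓ · (4,4)1 2/3 ✗
Row 5: (5,2)2 2/4 ✗ · (5,4)1 3/3 ✓
Row 6: (6,0)2 1/1 ✓ · (6,1)2 3/3 ✓ · (6,2)2 2/3 ✗ · (6,3)1 2/4 ✗ · (6,4)1 2/2 ✓ · (6,6)1 0/0 ✓
Unsatisfied: (0,3), (0,4), (1,4), (2,4), (3,3), (3,5), (4,4), (5,2), (6,2), (6,3) — 10 in total.

10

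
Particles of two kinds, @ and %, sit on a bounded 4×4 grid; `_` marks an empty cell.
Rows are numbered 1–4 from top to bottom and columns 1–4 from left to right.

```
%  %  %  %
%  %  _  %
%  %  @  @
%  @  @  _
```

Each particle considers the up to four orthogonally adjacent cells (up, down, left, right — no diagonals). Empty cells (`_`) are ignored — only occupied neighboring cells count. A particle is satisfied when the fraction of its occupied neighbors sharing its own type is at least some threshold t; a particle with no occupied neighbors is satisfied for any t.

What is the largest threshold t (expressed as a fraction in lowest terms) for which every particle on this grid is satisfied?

(1,1)% 2/2
(1,2)% 3/3
(1,3)% 2/2
(1,4)% 2/2
(2,1)% 3/3
(2,2)% 3/3
(2,4)% 1/2
(3,1)% 3/3
(3,2)% 2/4
(3,3)@ 2/3
(3,4)@ 1/2
(4,1)% 1/2
(4,2)@ 1/3
(4,3)@ 2/2
The smallest same-type fraction is 1/3 at (4,2), which reduces to 1/3. Any threshold above that leaves this particle unsatisfied.

1/3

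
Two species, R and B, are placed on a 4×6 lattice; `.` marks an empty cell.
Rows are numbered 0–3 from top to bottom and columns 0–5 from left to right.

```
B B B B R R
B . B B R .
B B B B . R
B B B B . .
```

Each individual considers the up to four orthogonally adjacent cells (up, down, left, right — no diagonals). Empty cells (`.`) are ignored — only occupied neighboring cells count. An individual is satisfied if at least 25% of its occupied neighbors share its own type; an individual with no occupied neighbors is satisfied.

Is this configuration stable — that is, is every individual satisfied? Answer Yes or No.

Yes

(0,0)B 2/2 ok
(0,1)B 2/2 ok
(0,2)B 3/3 ok
(0,3)B 2/3 ok
(0,4)R 2/3 ok
(0,5)R 1/1 ok
(1,0)B 2/2 ok
(1,2)B 3/3 ok
(1,3)B 3/4 ok
(1,4)R 1/2 ok
(2,0)B 3/3 ok
(2,1)B 3/3 ok
(2,2)B 4/4 ok
(2,3)B 3/3 ok
(2,5)R 0/0 ok
(3,0)B 2/2 ok
(3,1)B 3/3 ok
(3,2)B 3/3 ok
(3,3)B 2/2 ok
All meet the threshold, so the configuration is stable.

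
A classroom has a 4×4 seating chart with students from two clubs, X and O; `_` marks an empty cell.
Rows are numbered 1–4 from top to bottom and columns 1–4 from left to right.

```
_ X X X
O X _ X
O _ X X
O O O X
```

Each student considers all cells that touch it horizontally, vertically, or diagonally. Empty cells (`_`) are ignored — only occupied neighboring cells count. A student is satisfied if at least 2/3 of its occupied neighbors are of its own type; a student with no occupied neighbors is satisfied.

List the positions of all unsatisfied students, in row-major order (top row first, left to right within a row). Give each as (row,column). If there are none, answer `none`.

Row 1: (1,2)X 2/3 ok · (1,3)X 4/4 ok · (1,4)X 2/2 ok
Row 2: (2,1)O 1/3 unhappy · (2,2)X 3/5 unhappy · (2,4)X 4/4 ok
Row 3: (3,1)O 3/4 ok · (3,3)X 4/6 ok · (3,4)X 3/4 ok
Row 4: (4,1)O 2/2 ok · (4,2)O 3/4 ok · (4,3)O 1/4 unhappy · (4,4)X 2/3 ok

(2,1), (2,2), (4,3)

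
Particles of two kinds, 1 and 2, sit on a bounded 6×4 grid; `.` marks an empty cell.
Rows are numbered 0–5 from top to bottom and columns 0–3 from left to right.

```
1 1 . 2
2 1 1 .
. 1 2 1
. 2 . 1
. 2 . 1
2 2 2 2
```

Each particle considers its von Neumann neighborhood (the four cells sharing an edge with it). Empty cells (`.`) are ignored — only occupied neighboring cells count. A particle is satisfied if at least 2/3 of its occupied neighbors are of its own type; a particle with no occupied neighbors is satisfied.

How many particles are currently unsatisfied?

Row 0: (0,0)1 1/2 ✗ · (0,1)1 2/2 ✓ · (0,3)2 0/0 ✓
Row 1: (1,0)2 0/2 ✗ · (1,1)1 3/4 ✓ · (1,2)1 1/2 ✗
Row 2: (2,1)1 1/3 ✗ · (2,2)2 0/3 ✗ · (2,3)1 1/2 ✗
Row 3: (3,1)2 1/2 ✗ · (3,3)1 2/2 ✓
Row 4: (4,1)2 2/2 ✓ · (4,3)1 1/2 ✗
Row 5: (5,0)2 1/1 ✓ · (5,1)2 3/3 ✓ · (5,2)2 2/2 ✓ · (5,3)2 1/2 ✗
Unsatisfied: (0,0), (1,0), (1,2), (2,1), (2,2), (2,3), (3,1), (4,3), (5,3) — 9 in total.

9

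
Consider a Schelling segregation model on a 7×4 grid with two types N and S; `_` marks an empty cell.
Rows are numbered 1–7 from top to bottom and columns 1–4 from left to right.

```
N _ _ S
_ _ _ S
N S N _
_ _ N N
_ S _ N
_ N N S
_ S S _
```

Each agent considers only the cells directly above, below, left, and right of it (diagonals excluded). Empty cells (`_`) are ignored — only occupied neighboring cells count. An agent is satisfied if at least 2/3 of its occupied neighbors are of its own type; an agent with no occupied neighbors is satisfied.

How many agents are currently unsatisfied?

Row 1: (1,1)N 0/0 ok · (1,4)S 1/1 ok
Row 2: (2,4)S 1/1 ok
Row 3: (3,1)N 0/1 unhappy · (3,2)S 0/2 unhappy · (3,3)N 1/2 unhappy
Row 4: (4,3)N 2/2 ok · (4,4)N 2/2 ok
Row 5: (5,2)S 0/1 unhappy · (5,4)N 1/2 unhappy
Row 6: (6,2)N 1/3 unhappy · (6,3)N 1/3 unhappy · (6,4)S 0/2 unhappy
Row 7: (7,2)S 1/2 unhappy · (7,3)S 1/2 unhappy
Unsatisfied: (3,1), (3,2), (3,3), (5,2), (5,4), (6,2), (6,3), (6,4), (7,2), (7,3) — 10 in total.

10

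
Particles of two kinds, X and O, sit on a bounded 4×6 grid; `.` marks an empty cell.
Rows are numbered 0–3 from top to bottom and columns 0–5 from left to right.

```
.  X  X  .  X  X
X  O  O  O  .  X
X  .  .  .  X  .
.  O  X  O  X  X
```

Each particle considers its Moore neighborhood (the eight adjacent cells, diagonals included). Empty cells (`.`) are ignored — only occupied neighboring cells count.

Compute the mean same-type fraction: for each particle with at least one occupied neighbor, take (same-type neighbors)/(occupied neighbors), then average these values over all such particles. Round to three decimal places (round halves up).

(0,1)X 2/4
(0,2)X 1/4
(0,4)X 2/3
(0,5)X 2/2
(1,0)X 2/3
(1,1)O 1/5
(1,2)O 2/4
(1,3)O 1/4
(1,5)X 3/3
(2,0)X 1/3
(2,4)X 3/5
(3,1)O 0/2
(3,2)X 0/2
(3,3)O 0/3
(3,4)X 2/3
(3,5)X 2/2
Sum over 16 particles: 2/4 + 1/4 + 2/3 + 2/2 + 2/3 + 1/5 + 2/4 + 1/4 + 3/3 + 1/3 + 3/5 + 0/2 + 0/2 + 0/3 + 2/3 + 2/2 = 229/30; mean = 229/30 ÷ 16 = 229/480 = 0.477083… → 0.477.

0.477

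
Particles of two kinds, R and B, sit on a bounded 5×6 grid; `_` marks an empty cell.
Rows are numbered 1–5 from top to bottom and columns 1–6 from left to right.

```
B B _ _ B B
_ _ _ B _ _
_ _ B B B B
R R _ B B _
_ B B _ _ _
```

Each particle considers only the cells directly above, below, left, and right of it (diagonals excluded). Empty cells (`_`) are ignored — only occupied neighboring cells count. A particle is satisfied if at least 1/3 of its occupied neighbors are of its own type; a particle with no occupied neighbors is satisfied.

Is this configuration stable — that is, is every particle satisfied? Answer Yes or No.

Yes

Row 1: (1,1)B 1/1 ✓ · (1,2)B 1/1 ✓ · (1,5)B 1/1 ✓ · (1,6)B 1/1 ✓
Row 2: (2,4)B 1/1 ✓
Row 3: (3,3)B 1/1 ✓ · (3,4)B 4/4 ✓ · (3,5)B 3/3 ✓ · (3,6)B 1/1 ✓
Row 4: (4,1)R 1/1 ✓ · (4,2)R 1/2 ✓ · (4,4)B 2/2 ✓ · (4,5)B 2/2 ✓
Row 5: (5,2)B 1/2 ✓ · (5,3)B 1/1 ✓
All meet the threshold, so the configuration is stable.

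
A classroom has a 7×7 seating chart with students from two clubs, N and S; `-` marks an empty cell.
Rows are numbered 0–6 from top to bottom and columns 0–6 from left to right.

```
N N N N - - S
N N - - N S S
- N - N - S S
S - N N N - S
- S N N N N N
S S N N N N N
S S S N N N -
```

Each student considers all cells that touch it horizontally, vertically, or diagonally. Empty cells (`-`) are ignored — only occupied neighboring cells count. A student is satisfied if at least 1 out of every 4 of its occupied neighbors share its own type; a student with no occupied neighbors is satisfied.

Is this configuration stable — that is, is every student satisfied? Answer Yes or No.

(0,0)N 3/3 ok
(0,1)N 4/4 ok
(0,2)N 3/3 ok
(0,3)N 2/2 ok
(0,6)S 2/2 ok
(1,0)N 4/4 ok
(1,1)N 5/5 ok
(1,4)N 2/4 ok
(1,5)S 4/5 ok
(1,6)S 4/4 ok
(2,1)N 3/4 ok
(2,3)N 4/4 ok
(2,5)S 4/6 ok
(2,6)S 4/4 ok
(3,0)S 1/2 ok
(3,2)N 5/6 ok
(3,3)N 6/6 ok
(3,4)N 5/6 ok
(3,6)S 2/4 ok
(4,1)S 3/6 ok
(4,2)N 5/7 ok
(4,3)N 8/8 ok
(4,4)N 7/7 ok
(4,5)N 6/7 ok
(4,6)N 3/4 ok
(5,0)S 4/4 ok
(5,1)S 5/7 ok
(5,2)N 4/8 ok
(5,3)N 7/8 ok
(5,4)N 8/8 ok
(5,5)N 7/7 ok
(5,6)N 4/4 ok
(6,0)S 3/3 ok
(6,1)S 4/5 ok
(6,2)S 2/5 ok
(6,3)N 4/5 ok
(6,4)N 5/5 ok
(6,5)N 4/4 ok
All meet the threshold, so the configuration is stable.

Yes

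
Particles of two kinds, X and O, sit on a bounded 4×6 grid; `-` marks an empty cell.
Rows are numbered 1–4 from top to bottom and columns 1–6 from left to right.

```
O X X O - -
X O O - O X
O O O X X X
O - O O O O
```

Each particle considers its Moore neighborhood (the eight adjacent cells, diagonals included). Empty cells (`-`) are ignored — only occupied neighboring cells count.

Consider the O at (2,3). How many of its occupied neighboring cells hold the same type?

Occupied neighbors of (2,3): (1,2)=X, (1,3)=X, (1,4)=O, (2,2)=O, (3,2)=O, (3,3)=O, (3,4)=X.
Same type (O): 4 of 7.

4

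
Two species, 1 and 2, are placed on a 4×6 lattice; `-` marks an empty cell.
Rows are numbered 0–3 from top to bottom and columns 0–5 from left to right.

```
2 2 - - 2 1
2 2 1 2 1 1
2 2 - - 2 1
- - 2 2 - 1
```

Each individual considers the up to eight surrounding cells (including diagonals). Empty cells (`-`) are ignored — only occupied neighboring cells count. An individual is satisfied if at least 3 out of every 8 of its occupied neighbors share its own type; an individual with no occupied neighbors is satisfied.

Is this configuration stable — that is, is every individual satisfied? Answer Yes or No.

No

Row 0: (0,0)2 3/3 satisfied · (0,1)2 3/4 satisfied · (0,4)2 1/4 not · (0,5)1 2/3 satisfied
Row 1: (1,0)2 5/5 satisfied · (1,1)2 5/6 satisfied · (1,2)1 0/4 not · (1,3)2 2/4 satisfied · (1,4)1 3/6 satisfied · (1,5)1 3/5 satisfied
Row 2: (2,0)2 3/3 satisfied · (2,1)2 4/5 satisfied · (2,4)2 2/6 not · (2,5)1 3/4 satisfied
Row 3: (3,2)2 2/2 satisfied · (3,3)2 2/2 satisfied · (3,5)1 1/2 satisfied
For instance (0,4) has only 1/4 same-type neighbors, below 3/8.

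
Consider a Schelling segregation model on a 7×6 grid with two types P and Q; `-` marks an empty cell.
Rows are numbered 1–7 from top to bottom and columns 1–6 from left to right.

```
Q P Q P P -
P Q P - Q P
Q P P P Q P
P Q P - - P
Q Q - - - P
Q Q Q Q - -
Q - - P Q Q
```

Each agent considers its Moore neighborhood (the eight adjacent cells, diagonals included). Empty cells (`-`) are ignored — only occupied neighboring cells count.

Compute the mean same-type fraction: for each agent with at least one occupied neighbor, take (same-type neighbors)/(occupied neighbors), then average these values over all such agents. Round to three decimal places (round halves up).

Row 1: (1,1)Q 1/3 · (1,2)P 2/5 · (1,3)Q 1/4 · (1,4)P 2/4 · (1,5)P 2/3
Row 2: (2,1)P 2/5 · (2,2)Q 3/8 · (2,3)P 5/7 · (2,5)Q 1/6 · (2,6)P 2/4
Row 3: (3,1)Q 2/5 · (3,2)P 5/8 · (3,3)P 4/6 · (3,4)P 3/5 · (3,5)Q 1/5 · (3,6)P 2/4
Row 4: (4,1)P 1/5 · (4,2)Q 3/7 · (4,3)P 3/5 · (4,6)P 2/3
Row 5: (5,1)Q 4/5 · (5,2)Q 5/7 · (5,6)P 1/1
Row 6: (6,1)Q 4/4 · (6,2)Q 5/5 · (6,3)Q 3/4 · (6,4)Q 2/3
Row 7: (7,1)Q 2/2 · (7,4)P 0/3 · (7,5)Q 2/3 · (7,6)Q 1/1
Sum over 31 agents: 1/3 + 2/5 + 1/4 + 2/4 + 2/3 + 2/5 + 3/8 + 5/7 + 1/6 + 2/4 + 2/5 + 5/8 + 4/6 + 3/5 + 1/5 + 2/4 + 1/5 + 3/7 + 3/5 + 2/3 + 4/5 + 5/7 + 1/1 + 4/4 + 5/5 + 3/4 + 2/3 + 2/2 + 0/3 + 2/3 + 1/1 = 1868/105; mean = 1868/105 ÷ 31 = 1868/3255 = 0.573886… → 0.574.

0.574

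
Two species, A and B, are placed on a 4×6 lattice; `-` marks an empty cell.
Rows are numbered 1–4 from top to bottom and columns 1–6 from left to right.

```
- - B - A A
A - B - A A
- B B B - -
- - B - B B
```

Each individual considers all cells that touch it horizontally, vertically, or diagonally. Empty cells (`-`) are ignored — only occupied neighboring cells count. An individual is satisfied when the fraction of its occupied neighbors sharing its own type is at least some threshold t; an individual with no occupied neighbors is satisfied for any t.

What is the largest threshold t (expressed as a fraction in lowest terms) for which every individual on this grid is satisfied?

(1,3)B 1/1
(1,5)A 3/3
(1,6)A 3/3
(2,1)A 0/1
(2,3)B 4/4
(2,5)A 3/4
(2,6)A 3/3
(3,2)B 3/4
(3,3)B 4/4
(3,4)B 4/5
(4,3)B 3/3
(4,5)B 2/2
(4,6)B 1/1
The smallest same-type fraction is 0/1 at (2,1), which reduces to 0/1. Any threshold above that leaves this individual unsatisfied.

0/1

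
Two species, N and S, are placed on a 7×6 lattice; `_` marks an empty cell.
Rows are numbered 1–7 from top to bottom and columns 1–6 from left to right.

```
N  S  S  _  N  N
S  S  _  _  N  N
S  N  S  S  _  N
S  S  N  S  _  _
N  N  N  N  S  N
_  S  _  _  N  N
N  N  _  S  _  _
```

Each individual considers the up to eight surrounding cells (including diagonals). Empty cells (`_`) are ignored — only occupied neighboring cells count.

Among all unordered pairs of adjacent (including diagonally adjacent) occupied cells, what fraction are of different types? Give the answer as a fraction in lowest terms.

31/67

Scan each occupied cell's neighbors to the right and below (and the two forward diagonals) so each pair is counted once.
Row 1: N(1,1)–S(1,2)≠ N(1,1)–S(2,1)≠ N(1,1)–S(2,2)≠ S(1,2)–S(1,3)= S(1,2)–S(2,2)= S(1,2)–S(2,1)= S(1,3)–S(2,2)= N(1,5)–N(1,6)= N(1,5)–N(2,5)= N(1,5)–N(2,6)= N(1,6)–N(2,6)= N(1,6)–N(2,5)=  → 3/12 unlike.
Row 2: S(2,1)–S(2,2)= S(2,1)–S(3,1)= S(2,1)–N(3,2)≠ S(2,2)–N(3,2)≠ S(2,2)–S(3,3)= S(2,2)–S(3,1)= N(2,5)–N(2,6)= N(2,5)–N(3,6)= N(2,5)–S(3,4)≠ N(2,6)–N(3,6)=  → 3/10 unlike.
Row 3: S(3,1)–N(3,2)≠ S(3,1)–S(4,1)= S(3,1)–S(4,2)= N(3,2)–S(3,3)≠ N(3,2)–S(4,2)≠ N(3,2)–N(4,3)= N(3,2)–S(4,1)≠ S(3,3)–S(3,4)= S(3,3)–N(4,3)≠ S(3,3)–S(4,4)= S(3,3)–S(4,2)= S(3,4)–S(4,4)= S(3,4)–N(4,3)≠  → 6/13 unlike.
Row 4: S(4,1)–S(4,2)= S(4,1)–N(5,1)≠ S(4,1)–N(5,2)≠ S(4,2)–N(4,3)≠ S(4,2)–N(5,2)≠ S(4,2)–N(5,3)≠ S(4,2)–N(5,1)≠ N(4,3)–S(4,4)≠ N(4,3)–N(5,3)= N(4,3)–N(5,4)= N(4,3)–N(5,2)= S(4,4)–N(5,4)≠ S(4,4)–S(5,5)= S(4,4)–N(5,3)≠  → 9/14 unlike.
Row 5: N(5,1)–N(5,2)= N(5,1)–S(6,2)≠ N(5,2)–N(5,3)= N(5,2)–S(6,2)≠ N(5,3)–N(5,4)= N(5,3)–S(6,2)≠ N(5,4)–S(5,5)≠ N(5,4)–N(6,5)= S(5,5)–N(5,6)≠ S(5,5)–N(6,5)≠ S(5,5)–N(6,6)≠ N(5,6)–N(6,6)= N(5,6)–N(6,5)=  → 7/13 unlike.
Row 6: S(6,2)–N(7,2)≠ S(6,2)–N(7,1)≠ N(6,5)–N(6,6)= N(6,5)–S(7,4)≠  → 3/4 unlike.
Row 7: N(7,1)–N(7,2)=  → 0/1 unlike.
Total adjacent occupied pairs: 67; unlike-type pairs: 31.
31/67 is already in lowest terms.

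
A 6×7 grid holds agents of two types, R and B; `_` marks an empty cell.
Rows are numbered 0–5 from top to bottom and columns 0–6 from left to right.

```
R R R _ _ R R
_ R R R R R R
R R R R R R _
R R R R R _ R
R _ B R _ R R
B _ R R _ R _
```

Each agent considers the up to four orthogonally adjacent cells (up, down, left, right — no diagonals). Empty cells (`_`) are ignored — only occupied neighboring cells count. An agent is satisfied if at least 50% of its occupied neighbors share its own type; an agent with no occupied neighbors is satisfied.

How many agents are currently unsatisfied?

Row 0: (0,0)R 1/1 ✓ · (0,1)R 3/3 ✓ · (0,2)R 2/2 ✓ · (0,5)R 2/2 ✓ · (0,6)R 2/2 ✓
Row 1: (1,1)R 3/3 ✓ · (1,2)R 4/4 ✓ · (1,3)R 3/3 ✓ · (1,4)R 3/3 ✓ · (1,5)R 4/4 ✓ · (1,6)R 2/2 ✓
Row 2: (2,0)R 2/2 ✓ · (2,1)R 4/4 ✓ · (2,2)R 4/4 ✓ · (2,3)R 4/4 ✓ · (2,4)R 4/4 ✓ · (2,5)R 2/2 ✓
Row 3: (3,0)R 3/3 ✓ · (3,1)R 3/3 ✓ · (3,2)R 3/4 ✓ · (3,3)R 4/4 ✓ · (3,4)R 2/2 ✓ · (3,6)R 1/1 ✓
Row 4: (4,0)R 1/2 ✓ · (4,2)B 0/3 ✗ · (4,3)R 2/3 ✓ · (4,5)R 2/2 ✓ · (4,6)R 2/2 ✓
Row 5: (5,0)B 0/1 ✗ · (5,2)R 1/2 ✓ · (5,3)R 2/2 ✓ · (5,5)R 1/1 ✓
Unsatisfied: (4,2), (5,0) — 2 in total.

2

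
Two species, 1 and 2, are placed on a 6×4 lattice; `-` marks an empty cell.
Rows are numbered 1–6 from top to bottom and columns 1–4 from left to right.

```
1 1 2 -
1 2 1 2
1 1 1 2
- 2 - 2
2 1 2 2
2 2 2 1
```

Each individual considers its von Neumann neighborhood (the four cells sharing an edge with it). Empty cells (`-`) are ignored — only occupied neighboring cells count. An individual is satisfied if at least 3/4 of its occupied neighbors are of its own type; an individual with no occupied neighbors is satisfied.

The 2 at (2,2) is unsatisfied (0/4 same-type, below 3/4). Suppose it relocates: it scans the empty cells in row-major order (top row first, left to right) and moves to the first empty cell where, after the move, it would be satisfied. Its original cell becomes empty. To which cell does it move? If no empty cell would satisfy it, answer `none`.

Vacating (2,2). Empty cells in order:
  (1,4): 2/2 same-type → satisfied — stop here.

(1,4)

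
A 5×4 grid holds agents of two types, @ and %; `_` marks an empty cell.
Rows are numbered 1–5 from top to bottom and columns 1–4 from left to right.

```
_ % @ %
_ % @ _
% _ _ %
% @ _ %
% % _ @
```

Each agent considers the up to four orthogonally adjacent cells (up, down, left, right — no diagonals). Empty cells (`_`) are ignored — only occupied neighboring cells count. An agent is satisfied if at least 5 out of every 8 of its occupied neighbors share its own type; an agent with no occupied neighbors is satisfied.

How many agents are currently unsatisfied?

Row 1: (1,2)% 1/2 not · (1,3)@ 1/3 not · (1,4)% 0/1 not
Row 2: (2,2)% 1/2 not · (2,3)@ 1/2 not
Row 3: (3,1)% 1/1 satisfied · (3,4)% 1/1 satisfied
Row 4: (4,1)% 2/3 satisfied · (4,2)@ 0/2 not · (4,4)% 1/2 not
Row 5: (5,1)% 2/2 satisfied · (5,2)% 1/2 not · (5,4)@ 0/1 not
Unsatisfied: (1,2), (1,3), (1,4), (2,2), (2,3), (4,2), (4,4), (5,2), (5,4) — 9 in total.

9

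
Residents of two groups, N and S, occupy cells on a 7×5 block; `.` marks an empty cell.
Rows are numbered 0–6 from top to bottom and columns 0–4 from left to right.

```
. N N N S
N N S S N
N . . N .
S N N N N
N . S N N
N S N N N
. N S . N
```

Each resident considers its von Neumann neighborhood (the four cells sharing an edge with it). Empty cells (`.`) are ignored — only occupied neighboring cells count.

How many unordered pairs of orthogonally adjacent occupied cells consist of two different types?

Scan each occupied cell's neighbors to the right and below so each pair is counted once.
From row 0: 4 unlike of 7 pairs (running 4/7).
From row 1: 3 unlike of 6 pairs (running 7/13).
From row 2: 1 unlike of 2 pairs (running 8/15).
From row 3: 3 unlike of 8 pairs (running 11/23).
From row 4: 2 unlike of 6 pairs (running 13/29).
From row 5: 4 unlike of 7 pairs (running 17/36).
From row 6: 1 unlike of 1 pairs (running 18/37).
Total adjacent occupied pairs: 37; unlike-type pairs: 18.

18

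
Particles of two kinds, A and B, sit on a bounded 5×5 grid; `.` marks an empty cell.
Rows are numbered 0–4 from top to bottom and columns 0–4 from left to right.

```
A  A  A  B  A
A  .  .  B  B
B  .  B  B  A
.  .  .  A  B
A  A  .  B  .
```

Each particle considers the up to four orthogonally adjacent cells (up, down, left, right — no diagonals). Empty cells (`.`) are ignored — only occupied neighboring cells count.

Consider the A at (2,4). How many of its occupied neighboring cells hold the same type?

Occupied neighbors of (2,4): (1,4)=B, (3,4)=B, (2,3)=B.
Same type (A): 0 of 3.

0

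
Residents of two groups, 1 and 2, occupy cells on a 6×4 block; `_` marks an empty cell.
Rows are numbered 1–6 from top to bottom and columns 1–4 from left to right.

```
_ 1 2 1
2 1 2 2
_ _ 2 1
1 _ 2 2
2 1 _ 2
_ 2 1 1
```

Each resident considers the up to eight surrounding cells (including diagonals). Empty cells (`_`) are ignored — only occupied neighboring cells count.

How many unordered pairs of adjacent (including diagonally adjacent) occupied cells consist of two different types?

22

Scan each occupied cell's neighbors to the right and below (and the two forward diagonals) so each pair is counted once.
From row 1: 7 unlike of 10 pairs (running 7/10).
From row 2: 5 unlike of 8 pairs (running 12/18).
From row 3: 3 unlike of 5 pairs (running 15/23).
From row 4: 2 unlike of 6 pairs (running 17/29).
From row 5: 4 unlike of 6 pairs (running 21/35).
From row 6: 1 unlike of 2 pairs (running 22/37).
Total adjacent occupied pairs: 37; unlike-type pairs: 22.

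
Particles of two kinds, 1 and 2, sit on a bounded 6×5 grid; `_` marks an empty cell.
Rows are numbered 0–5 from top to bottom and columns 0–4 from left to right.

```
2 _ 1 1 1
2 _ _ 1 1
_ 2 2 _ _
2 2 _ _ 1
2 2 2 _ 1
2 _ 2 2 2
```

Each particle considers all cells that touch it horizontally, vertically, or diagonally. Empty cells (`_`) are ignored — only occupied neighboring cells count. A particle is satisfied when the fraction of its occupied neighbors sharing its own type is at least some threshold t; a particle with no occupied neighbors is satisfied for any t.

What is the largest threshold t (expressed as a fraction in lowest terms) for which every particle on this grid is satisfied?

(0,0)2 1/1
(0,2)1 2/2
(0,3)1 4/4
(0,4)1 3/3
(1,0)2 2/2
(1,3)1 4/5
(1,4)1 3/3
(2,1)2 4/4
(2,2)2 2/3
(3,0)2 4/4
(3,1)2 6/6
(3,4)1 1/1
(4,0)2 4/4
(4,1)2 6/6
(4,2)2 4/4
(4,4)1 1/3
(5,0)2 2/2
(5,2)2 3/3
(5,3)2 3/4
(5,4)2 1/2
The smallest same-type fraction is 1/3 at (4,4), which reduces to 1/3. Any threshold above that leaves this particle unsatisfied.

1/3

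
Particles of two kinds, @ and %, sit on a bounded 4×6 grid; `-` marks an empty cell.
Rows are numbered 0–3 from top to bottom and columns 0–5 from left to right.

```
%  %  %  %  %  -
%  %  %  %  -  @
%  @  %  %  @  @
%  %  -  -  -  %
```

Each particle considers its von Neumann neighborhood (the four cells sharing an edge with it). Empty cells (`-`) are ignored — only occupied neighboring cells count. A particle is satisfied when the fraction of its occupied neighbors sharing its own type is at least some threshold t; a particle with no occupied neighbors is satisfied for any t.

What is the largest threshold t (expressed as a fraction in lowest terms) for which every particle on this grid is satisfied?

0/1

(0,0)% 2/2
(0,1)% 3/3
(0,2)% 3/3
(0,3)% 3/3
(0,4)% 1/1
(1,0)% 3/3
(1,1)% 3/4
(1,2)% 4/4
(1,3)% 3/3
(1,5)@ 1/1
(2,0)% 2/3
(2,1)@ 0/4
(2,2)% 2/3
(2,3)% 2/3
(2,4)@ 1/2
(2,5)@ 2/3
(3,0)% 2/2
(3,1)% 1/2
(3,5)% 0/1
The smallest same-type fraction is 0/4 at (2,1), which reduces to 0/1. Any threshold above that leaves this particle unsatisfied.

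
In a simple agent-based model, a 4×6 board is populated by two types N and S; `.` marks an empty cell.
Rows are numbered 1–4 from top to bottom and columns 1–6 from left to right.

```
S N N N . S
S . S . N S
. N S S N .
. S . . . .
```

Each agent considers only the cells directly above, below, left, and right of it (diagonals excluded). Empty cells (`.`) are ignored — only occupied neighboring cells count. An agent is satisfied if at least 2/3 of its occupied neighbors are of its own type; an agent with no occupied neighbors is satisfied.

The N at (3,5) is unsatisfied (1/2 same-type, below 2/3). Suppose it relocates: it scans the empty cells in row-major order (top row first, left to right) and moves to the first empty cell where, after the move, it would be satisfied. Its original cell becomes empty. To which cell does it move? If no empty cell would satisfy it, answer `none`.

Vacating (3,5). Empty cells in order:
  (1,5): 2/3 same-type → satisfied — stop here.

(1,5)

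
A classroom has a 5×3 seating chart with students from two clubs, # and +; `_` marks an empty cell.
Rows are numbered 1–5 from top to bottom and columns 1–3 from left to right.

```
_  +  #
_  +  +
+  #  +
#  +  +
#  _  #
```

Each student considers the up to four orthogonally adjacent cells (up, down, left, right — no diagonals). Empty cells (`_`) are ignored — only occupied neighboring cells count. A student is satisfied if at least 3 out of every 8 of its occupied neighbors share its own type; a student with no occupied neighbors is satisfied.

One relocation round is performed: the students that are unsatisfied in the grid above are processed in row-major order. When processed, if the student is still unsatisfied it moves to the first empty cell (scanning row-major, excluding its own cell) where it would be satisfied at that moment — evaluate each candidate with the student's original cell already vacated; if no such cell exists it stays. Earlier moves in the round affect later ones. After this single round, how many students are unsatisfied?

Initially unsatisfied (in order): (1,3), (3,1), (3,2), (4,1), (4,2), (5,3).
  (1,3) → (5,2).
  (3,1) → (1,1).
  (3,2) → (3,1).
  (4,1): now satisfied by earlier moves; stays.
  (4,2) → (1,3).
  (5,3): now satisfied by earlier moves; stays.
Resulting grid:
+ + +
_ + +
# _ +
# _ +
# # #
All satisfied now.

0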